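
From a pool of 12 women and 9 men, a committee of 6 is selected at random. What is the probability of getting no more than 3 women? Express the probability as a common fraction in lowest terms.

169/323

Total selections: C(21,6) = 54264.
Count the complement (more than 3 women): C(12,4)·C(9,2) + C(12,5)·C(9,1) + C(12,6)·C(9,0) = 17820 + 7128 + 924 = 25872.
Probability = 1 − 25872/54264 = 28392/54264 = 169/323.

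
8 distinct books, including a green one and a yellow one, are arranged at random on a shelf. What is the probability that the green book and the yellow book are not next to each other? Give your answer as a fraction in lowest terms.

There are 8! = 40320 arrangements.
Arrangements with the green book and the yellow book adjacent: 2·7! = 10080.
So not adjacent: 40320 − 10080 = 30240, probability 30240/40320 = 3/4.

3/4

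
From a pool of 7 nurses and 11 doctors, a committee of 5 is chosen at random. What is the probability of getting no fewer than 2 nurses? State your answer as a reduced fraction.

23/34

Total selections: C(18,5) = 8568.
Count the complement (fewer than 2 nurses): C(7,0)·C(11,5) + C(7,1)·C(11,4) = 462 + 2310 = 2772.
Probability = 1 − 2772/8568 = 5796/8568 = 23/34.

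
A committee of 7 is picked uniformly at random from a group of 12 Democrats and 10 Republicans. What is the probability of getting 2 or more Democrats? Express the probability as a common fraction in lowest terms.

Total selections: C(22,7) = 170544.
Count the complement (fewer than 2 Democrats): C(12,0)·C(10,7) + C(12,1)·C(10,6) = 120 + 2520 = 2640.
Probability = 1 − 2640/170544 = 167904/170544 = 318/323.

318/323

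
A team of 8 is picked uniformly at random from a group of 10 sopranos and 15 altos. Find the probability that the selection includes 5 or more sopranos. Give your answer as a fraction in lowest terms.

There are C(25,8) = 1081575 ways to choose the 8.
Favorable selections (5 or more sopranos): C(10,5)·C(15,3) + C(10,6)·C(15,2) + C(10,7)·C(15,1) + C(10,8)·C(15,0) = 114660 + 22050 + 1800 + 45 = 138555.
Probability = 138555/1081575 = 3079/24035.

3079/24035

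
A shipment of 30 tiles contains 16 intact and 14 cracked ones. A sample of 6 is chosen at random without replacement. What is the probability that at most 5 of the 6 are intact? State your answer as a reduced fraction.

There are C(30,6) = 593775 ways to choose the 6.
Favorable selections (at most 5 intact): C(16,0)·C(14,6) + C(16,1)·C(14,5) + C(16,2)·C(14,4) + C(16,3)·C(14,3) + C(16,4)·C(14,2) + C(16,5)·C(14,1) = 3003 + 32032 + 120120 + 203840 + 165620 + 61152 = 585767.
Probability = 585767/593775 = 6437/6525.

6437/6525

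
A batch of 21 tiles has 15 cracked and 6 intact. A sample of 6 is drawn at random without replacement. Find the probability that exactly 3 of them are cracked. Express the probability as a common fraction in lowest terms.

There are C(21,6) = 54264 ways to choose 6 from 21.
Selections with exactly 3 cracked: choose 3 of the 15 cracked and 3 of the 6 intact, C(15,3)·C(6,3) = 455·20 = 9100.
Probability = 9100/54264 = 325/1938.

325/1938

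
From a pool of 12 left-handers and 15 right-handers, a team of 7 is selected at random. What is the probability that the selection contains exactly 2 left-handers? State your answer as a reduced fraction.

The sample space is all 7-subsets of the 27: C(27,7) = 888030.
Selections with exactly 2 left-handers: choose 2 of the 12 left-handers and 5 of the 15 right-handers, C(12,2)·C(15,5) = 66·3003 = 198198.
Probability = 198198/888030 = 77/345.

77/345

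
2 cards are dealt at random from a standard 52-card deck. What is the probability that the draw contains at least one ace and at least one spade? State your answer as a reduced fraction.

There are C(52,2) = 1326 possible draws.
By inclusion-exclusion on the complements, draws missing all aces or all spades: C(48,2) + C(39,2) − C(36,2) = 1128 + 741 − 630 = 1239.
So draws with at least one of each: 1326 − 1239 = 87, probability 87/1326 = 29/442.

29/442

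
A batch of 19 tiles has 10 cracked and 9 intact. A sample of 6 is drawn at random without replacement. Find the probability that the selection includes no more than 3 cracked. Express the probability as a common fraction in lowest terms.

407/646

There are C(19,6) = 27132 ways to choose the 6.
Count the complement (more than 3 cracked): C(10,4)·C(9,2) + C(10,5)·C(9,1) + C(10,6)·C(9,0) = 7560 + 2268 + 210 = 10038.
Probability = 1 − 10038/27132 = 17094/27132 = 407/646.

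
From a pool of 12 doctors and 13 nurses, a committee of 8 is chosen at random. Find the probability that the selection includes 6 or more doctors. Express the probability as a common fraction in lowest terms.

837/10925

Total selections: C(25,8) = 1081575.
Favorable selections (6 or more doctors): C(12,6)·C(13,2) + C(12,7)·C(13,1) + C(12,8)·C(13,0) = 72072 + 10296 + 495 = 82863.
Probability = 82863/1081575 = 837/10925.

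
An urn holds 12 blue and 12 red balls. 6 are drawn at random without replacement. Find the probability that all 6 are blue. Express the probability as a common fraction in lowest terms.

3/437

There are C(24,6) = 134596 possible selections.
Selections with all blue: C(12,6) = 924.
Probability = 924/134596 = 3/437.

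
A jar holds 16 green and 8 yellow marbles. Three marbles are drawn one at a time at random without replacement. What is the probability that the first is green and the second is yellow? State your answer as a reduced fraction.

16/69

Multiply the conditional probabilities at each draw: 16/24 · 8/23 = 128/552 = 16/69.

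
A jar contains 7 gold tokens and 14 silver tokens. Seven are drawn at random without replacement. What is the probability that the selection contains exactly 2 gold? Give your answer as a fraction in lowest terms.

Total number of selections: C(21,7) = 116280.
Selections with exactly 2 gold: choose 2 of the 7 gold and 5 of the 14 silver, C(7,2)·C(14,5) = 21·2002 = 42042.
Probability = 42042/116280 = 7007/19380.

7007/19380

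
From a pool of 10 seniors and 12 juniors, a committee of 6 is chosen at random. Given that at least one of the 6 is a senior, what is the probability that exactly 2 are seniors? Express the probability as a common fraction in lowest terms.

Work in counts. Selections with at least one senior: C(22,6) − C(12,6) = 74613 − 924 = 73689.
Of those, selections where exactly 2 are seniors: C(10,2)·C(12,4) = 45·495 = 22275.
Conditional probability = 22275/73689 = 675/2233.

675/2233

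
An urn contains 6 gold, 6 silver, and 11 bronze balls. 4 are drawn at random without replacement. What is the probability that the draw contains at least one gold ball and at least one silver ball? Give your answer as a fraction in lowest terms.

There are C(23,4) = 8855 possible draws.
By inclusion-exclusion on the complements, draws missing all gold or all silver: C(17,4) + C(17,4) − C(11,4) = 2380 + 2380 − 330 = 4430.
So draws with at least one of each: 8855 − 4430 = 4425, probability 4425/8855 = 885/1771.

885/1771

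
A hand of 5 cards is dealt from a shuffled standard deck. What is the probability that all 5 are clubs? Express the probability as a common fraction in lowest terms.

33/66640

There are C(52,5) = 2598960 possible 5-card hands.
Hands that are all clubs: C(13,5) = 1287.
Probability = 1287/2598960 = 33/66640.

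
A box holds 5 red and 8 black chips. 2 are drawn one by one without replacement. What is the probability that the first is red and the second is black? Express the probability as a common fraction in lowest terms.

10/39

Multiply the conditional probabilities at each draw: 5/13 · 8/12 = 40/156 = 10/39.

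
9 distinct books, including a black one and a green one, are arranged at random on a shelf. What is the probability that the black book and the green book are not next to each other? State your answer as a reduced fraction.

7/9

There are 9! = 362880 arrangements.
Arrangements with the black book and the green book adjacent: 2·8! = 80640.
So not adjacent: 362880 − 80640 = 282240, probability 282240/362880 = 7/9.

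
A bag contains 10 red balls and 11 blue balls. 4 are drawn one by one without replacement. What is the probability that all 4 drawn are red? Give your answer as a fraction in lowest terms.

2/57

Multiply the conditional probabilities at each draw: 10/21 · 9/20 · 8/19 · 7/18 = 5040/143640 = 2/57.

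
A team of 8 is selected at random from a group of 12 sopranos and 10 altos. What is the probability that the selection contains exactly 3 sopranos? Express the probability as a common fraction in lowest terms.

There are C(22,8) = 319770 ways to choose 8 from 22.
Selections with exactly 3 sopranos: choose 3 of the 12 sopranos and 5 of the 10 altos, C(12,3)·C(10,5) = 220·252 = 55440.
Probability = 55440/319770 = 56/323.

56/323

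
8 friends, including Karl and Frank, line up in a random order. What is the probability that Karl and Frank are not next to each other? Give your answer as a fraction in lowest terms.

3/4

There are 8! = 40320 arrangements.
Arrangements with Karl and Frank adjacent: 2·7! = 10080.
So not adjacent: 40320 − 10080 = 30240, probability 30240/40320 = 3/4.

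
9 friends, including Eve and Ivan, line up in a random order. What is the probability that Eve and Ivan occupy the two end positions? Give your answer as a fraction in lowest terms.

1/36

There are 9! = 362880 arrangements.
Place Eve and Ivan at the ends in 2 ways, arrange the remaining 7 in 7! = 5040 ways: 2·5040 = 10080.
Probability = 10080/362880 = 1/36.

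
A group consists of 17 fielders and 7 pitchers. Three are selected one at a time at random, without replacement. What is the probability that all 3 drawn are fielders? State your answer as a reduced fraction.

Multiply the conditional probabilities at each draw: 17/24 · 16/23 · 15/22 = 4080/12144 = 85/253.

85/253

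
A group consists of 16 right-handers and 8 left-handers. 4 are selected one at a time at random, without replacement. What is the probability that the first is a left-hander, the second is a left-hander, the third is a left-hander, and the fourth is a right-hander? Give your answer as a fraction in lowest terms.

16/759

Multiply the conditional probabilities at each draw: 8/24 · 7/23 · 6/22 · 16/21 = 5376/255024 = 16/759.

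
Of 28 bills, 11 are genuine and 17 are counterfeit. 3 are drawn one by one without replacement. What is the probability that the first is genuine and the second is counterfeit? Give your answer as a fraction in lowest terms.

Multiply the conditional probabilities at each draw: 11/28 · 17/27 = 187/756.

187/756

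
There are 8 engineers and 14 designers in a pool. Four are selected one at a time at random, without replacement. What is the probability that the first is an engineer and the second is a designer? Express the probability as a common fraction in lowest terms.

8/33

Multiply the conditional probabilities at each draw: 8/22 · 14/21 = 112/462 = 8/33.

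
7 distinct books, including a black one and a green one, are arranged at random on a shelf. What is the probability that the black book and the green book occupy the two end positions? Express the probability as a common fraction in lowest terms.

1/21

There are 7! = 5040 arrangements.
Place the black book and the green book at the ends in 2 ways, arrange the remaining 5 in 5! = 120 ways: 2·120 = 240.
Probability = 240/5040 = 1/21.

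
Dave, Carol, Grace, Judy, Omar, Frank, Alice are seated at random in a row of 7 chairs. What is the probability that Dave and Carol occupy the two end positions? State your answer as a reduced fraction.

1/21

There are 7! = 5040 arrangements.
Place Dave and Carol at the ends in 2 ways, arrange the remaining 5 in 5! = 120 ways: 2·120 = 240.
Probability = 240/5040 = 1/21.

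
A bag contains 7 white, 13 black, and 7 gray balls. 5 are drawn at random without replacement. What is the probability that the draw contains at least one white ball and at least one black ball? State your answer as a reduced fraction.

There are C(27,5) = 80730 possible draws.
By inclusion-exclusion on the complements, draws missing all white or all black: C(20,5) + C(14,5) − C(7,5) = 15504 + 2002 − 21 = 17485.
So draws with at least one of each: 80730 − 17485 = 63245, probability 63245/80730 = 973/1242.

973/1242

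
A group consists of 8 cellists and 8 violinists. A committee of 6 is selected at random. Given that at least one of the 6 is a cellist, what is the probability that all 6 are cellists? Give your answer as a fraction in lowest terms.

1/285

Work in counts. Selections with at least one cellist: C(16,6) − C(8,6) = 8008 − 28 = 7980.
Of those, selections where all 6 are cellists: C(8,6) = 28.
Conditional probability = 28/7980 = 1/285.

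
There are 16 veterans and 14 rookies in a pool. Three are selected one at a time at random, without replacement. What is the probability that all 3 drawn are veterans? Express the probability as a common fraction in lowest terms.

4/29

Multiply the conditional probabilities at each draw: 16/30 · 15/29 · 14/28 = 3360/24360 = 4/29.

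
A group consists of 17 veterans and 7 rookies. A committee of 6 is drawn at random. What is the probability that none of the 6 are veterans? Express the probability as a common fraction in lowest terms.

1/19228

There are C(24,6) = 134596 possible selections.
Selections with no veterans (all rookies): C(7,6) = 7.
Probability = 7/134596 = 1/19228.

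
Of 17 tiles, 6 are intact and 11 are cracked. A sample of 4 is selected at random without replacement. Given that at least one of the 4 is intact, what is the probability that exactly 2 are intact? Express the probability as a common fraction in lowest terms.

33/82

Work in counts. Selections with at least one intact: C(17,4) − C(11,4) = 2380 − 330 = 2050.
Of those, selections where exactly 2 are intact: C(6,2)·C(11,2) = 15·55 = 825.
Conditional probability = 825/2050 = 33/82.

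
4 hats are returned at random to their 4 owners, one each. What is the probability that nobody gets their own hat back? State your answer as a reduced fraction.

There are 4! = 24 assignments.
By inclusion-exclusion, assignments with no fixed points: C(4,0)·4! − C(4,1)·3! + C(4,2)·2! − C(4,3)·1! + C(4,4)·0! = 9.
Probability = 9/24 = 3/8.

3/8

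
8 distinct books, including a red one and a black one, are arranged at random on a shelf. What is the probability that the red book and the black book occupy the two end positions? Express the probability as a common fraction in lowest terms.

There are 8! = 40320 arrangements.
Place the red book and the black book at the ends in 2 ways, arrange the remaining 6 in 6! = 720 ways: 2·720 = 1440.
Probability = 1440/40320 = 1/28.

1/28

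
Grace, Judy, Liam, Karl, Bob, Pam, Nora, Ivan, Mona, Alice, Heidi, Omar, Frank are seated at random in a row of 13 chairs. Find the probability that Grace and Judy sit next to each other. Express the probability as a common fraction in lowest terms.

2/13

There are 13! = 6227020800 arrangements.
Treat Grace and Judy as a block: 12! arrangements of the blocks × 2 orders within the block = 2·479001600 = 958003200.
Probability = 958003200/6227020800 = 2/13.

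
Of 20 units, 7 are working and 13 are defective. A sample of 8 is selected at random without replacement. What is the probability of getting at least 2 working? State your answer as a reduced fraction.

Total selections: C(20,8) = 125970.
Count the complement (fewer than 2 working): C(7,0)·C(13,8) + C(7,1)·C(13,7) = 1287 + 12012 = 13299.
Probability = 1 − 13299/125970 = 112671/125970 = 2889/3230.

2889/3230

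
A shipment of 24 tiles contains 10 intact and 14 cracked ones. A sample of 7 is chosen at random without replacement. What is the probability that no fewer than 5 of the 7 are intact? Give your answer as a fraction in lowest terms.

19/253

There are C(24,7) = 346104 ways to choose the 7.
Favorable selections (no fewer than 5 intact): C(10,5)·C(14,2) + C(10,6)·C(14,1) + C(10,7)·C(14,0) = 22932 + 2940 + 120 = 25992.
Probability = 25992/346104 = 19/253.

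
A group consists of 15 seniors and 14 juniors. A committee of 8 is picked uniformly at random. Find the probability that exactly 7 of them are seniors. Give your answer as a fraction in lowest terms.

14/667

The sample space is all 8-subsets of the 29: C(29,8) = 4292145.
Selections with exactly 7 seniors: choose 7 of the 15 seniors and 1 of the 14 juniors, C(15,7)·C(14,1) = 6435·14 = 90090.
Probability = 90090/4292145 = 14/667.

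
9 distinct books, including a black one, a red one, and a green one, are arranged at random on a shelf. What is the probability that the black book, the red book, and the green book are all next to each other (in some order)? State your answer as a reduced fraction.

There are 9! = 362880 arrangements.
Treat the three as one block: 7! placements × 3! orders within the block = 5040·6 = 30240.
Probability = 30240/362880 = 1/12.

1/12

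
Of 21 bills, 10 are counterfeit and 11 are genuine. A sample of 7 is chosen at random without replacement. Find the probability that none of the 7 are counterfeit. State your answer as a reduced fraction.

11/3876

There are C(21,7) = 116280 possible selections.
Selections with no counterfeit (all genuine): C(11,7) = 330.
Probability = 330/116280 = 11/3876.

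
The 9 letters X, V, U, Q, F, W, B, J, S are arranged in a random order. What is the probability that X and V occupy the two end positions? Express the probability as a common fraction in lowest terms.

There are 9! = 362880 arrangements.
Place X and V at the ends in 2 ways, arrange the remaining 7 in 7! = 5040 ways: 2·5040 = 10080.
Probability = 10080/362880 = 1/36.

1/36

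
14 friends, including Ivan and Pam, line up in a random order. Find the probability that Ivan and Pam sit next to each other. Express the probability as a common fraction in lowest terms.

1/7

There are 14! = 87178291200 arrangements.
Treat Ivan and Pam as a block: 13! arrangements of the blocks × 2 orders within the block = 2·6227020800 = 12454041600.
Probability = 12454041600/87178291200 = 1/7.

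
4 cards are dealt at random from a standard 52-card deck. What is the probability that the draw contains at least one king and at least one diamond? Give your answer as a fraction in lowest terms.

52799/270725

There are C(52,4) = 270725 possible draws.
By inclusion-exclusion on the complements, draws missing all kings or all diamonds: C(48,4) + C(39,4) − C(36,4) = 194580 + 82251 − 58905 = 217926.
So draws with at least one of each: 270725 − 217926 = 52799, probability 52799/270725.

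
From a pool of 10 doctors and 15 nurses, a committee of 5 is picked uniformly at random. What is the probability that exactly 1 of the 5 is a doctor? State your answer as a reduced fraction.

The sample space is all 5-subsets of the 25: C(25,5) = 53130.
Selections with exactly 1 doctor: choose 1 of the 10 doctors and 4 of the 15 nurses, C(10,1)·C(15,4) = 10·1365 = 13650.
Probability = 13650/53130 = 65/253.

65/253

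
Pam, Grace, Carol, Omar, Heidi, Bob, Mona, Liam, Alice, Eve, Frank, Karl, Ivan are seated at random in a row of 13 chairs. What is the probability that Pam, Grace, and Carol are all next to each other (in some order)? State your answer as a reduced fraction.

There are 13! = 6227020800 arrangements.
Treat the three as one block: 11! placements × 3! orders within the block = 39916800·6 = 239500800.
Probability = 239500800/6227020800 = 1/26.

1/26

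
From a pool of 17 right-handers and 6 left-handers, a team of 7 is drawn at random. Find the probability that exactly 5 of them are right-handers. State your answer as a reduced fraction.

1820/4807

Total number of selections: C(23,7) = 245157.
Selections with exactly 5 right-handers: choose 5 of the 17 right-handers and 2 of the 6 left-handers, C(17,5)·C(6,2) = 6188·15 = 92820.
Probability = 92820/245157 = 1820/4807.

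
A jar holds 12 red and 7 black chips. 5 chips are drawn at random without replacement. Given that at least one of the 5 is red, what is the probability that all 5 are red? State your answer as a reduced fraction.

Work in counts. Selections with at least one red: C(19,5) − C(7,5) = 11628 − 21 = 11607.
Of those, selections where all 5 are red: C(12,5) = 792.
Conditional probability = 792/11607 = 264/3869.

264/3869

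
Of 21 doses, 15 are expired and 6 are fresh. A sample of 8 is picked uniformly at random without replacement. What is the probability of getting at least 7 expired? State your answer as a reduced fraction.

143/646

Total selections: C(21,8) = 203490.
Favorable selections (at least 7 expired): C(15,7)·C(6,1) + C(15,8)·C(6,0) = 38610 + 6435 = 45045.
Probability = 45045/203490 = 143/646.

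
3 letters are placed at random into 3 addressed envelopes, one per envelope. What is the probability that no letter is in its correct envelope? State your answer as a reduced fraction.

1/3

There are 3! = 6 assignments.
By inclusion-exclusion, assignments with no fixed points: C(3,0)·3! − C(3,1)·2! + C(3,2)·1! − C(3,3)·0! = 2.
Probability = 2/6 = 1/3.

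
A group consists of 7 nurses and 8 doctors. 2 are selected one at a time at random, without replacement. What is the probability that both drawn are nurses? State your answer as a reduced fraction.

Multiply the conditional probabilities at each draw: 7/15 · 6/14 = 42/210 = 1/5.

1/5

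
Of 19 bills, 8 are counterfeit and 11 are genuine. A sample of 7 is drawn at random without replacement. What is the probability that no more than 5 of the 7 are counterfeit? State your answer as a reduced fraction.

12518/12597

There are C(19,7) = 50388 ways to choose the 7.
Count the complement (more than 5 counterfeit): C(8,6)·C(11,1) + C(8,7)·C(11,0) = 308 + 8 = 316.
Probability = 1 − 316/50388 = 50072/50388 = 12518/12597.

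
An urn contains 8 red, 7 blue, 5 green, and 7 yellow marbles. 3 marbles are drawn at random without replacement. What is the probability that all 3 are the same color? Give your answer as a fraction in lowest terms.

136/2925

There are C(27,3) = 2925 ways to draw 3 marbles.
All same color: C(8,3) + C(7,3) + C(5,3) + C(7,3) = 56 + 35 + 10 + 35 = 136.
Probability = 136/2925.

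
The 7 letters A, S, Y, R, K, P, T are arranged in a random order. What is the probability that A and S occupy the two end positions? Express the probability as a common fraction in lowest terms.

There are 7! = 5040 arrangements.
Place A and S at the ends in 2 ways, arrange the remaining 5 in 5! = 120 ways: 2·120 = 240.
Probability = 240/5040 = 1/21.

1/21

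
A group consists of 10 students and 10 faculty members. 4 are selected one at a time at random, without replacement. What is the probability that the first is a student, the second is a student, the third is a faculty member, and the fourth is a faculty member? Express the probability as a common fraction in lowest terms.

Multiply the conditional probabilities at each draw: 10/20 · 9/19 · 10/18 · 9/17 = 8100/116280 = 45/646.

45/646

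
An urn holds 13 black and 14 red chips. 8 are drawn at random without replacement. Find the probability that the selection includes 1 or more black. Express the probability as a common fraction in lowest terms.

There are C(27,8) = 2220075 ways to choose the 8.
The complement is all 8 are red: C(14,8) = 3003.
Probability = 1 − 3003/2220075 = 2217072/2220075 = 5168/5175.

5168/5175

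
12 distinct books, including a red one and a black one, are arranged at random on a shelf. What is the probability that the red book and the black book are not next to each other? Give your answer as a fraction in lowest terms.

There are 12! = 479001600 arrangements.
Arrangements with the red book and the black book adjacent: 2·11! = 79833600.
So not adjacent: 479001600 − 79833600 = 399168000, probability 399168000/479001600 = 5/6.

5/6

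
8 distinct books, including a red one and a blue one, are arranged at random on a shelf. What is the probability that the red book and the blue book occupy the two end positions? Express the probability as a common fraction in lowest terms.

1/28

There are 8! = 40320 arrangements.
Place the red book and the blue book at the ends in 2 ways, arrange the remaining 6 in 6! = 720 ways: 2·720 = 1440.
Probability = 1440/40320 = 1/28.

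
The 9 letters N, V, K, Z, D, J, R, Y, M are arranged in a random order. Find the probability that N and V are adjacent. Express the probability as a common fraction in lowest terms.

2/9

There are 9! = 362880 arrangements.
Treat N and V as a block: 8! arrangements of the blocks × 2 orders within the block = 2·40320 = 80640.
Probability = 80640/362880 = 2/9.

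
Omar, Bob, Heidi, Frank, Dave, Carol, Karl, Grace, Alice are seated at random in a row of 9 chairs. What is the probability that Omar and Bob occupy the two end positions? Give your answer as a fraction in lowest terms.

1/36

There are 9! = 362880 arrangements.
Place Omar and Bob at the ends in 2 ways, arrange the remaining 7 in 7! = 5040 ways: 2·5040 = 10080.
Probability = 10080/362880 = 1/36.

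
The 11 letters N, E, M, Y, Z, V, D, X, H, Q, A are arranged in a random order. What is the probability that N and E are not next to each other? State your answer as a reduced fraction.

There are 11! = 39916800 arrangements.
Arrangements with N and E adjacent: 2·10! = 7257600.
So not adjacent: 39916800 − 7257600 = 32659200, probability 32659200/39916800 = 9/11.

9/11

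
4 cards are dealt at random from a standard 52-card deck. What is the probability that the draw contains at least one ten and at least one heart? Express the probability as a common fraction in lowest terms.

There are C(52,4) = 270725 possible draws.
By inclusion-exclusion on the complements, draws missing all tens or all hearts: C(48,4) + C(39,4) − C(36,4) = 194580 + 82251 − 58905 = 217926.
So draws with at least one of each: 270725 − 217926 = 52799, probability 52799/270725.

52799/270725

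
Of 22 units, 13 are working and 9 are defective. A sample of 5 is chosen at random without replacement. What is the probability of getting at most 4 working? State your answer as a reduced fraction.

253/266

There are C(22,5) = 26334 ways to choose the 5.
The complement is exactly 5 working: C(13,5)·C(9,0) = 1287.
Probability = 1 − 1287/26334 = 25047/26334 = 253/266.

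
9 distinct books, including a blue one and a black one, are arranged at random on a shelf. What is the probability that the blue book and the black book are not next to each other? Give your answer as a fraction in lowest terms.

There are 9! = 362880 arrangements.
Arrangements with the blue book and the black book adjacent: 2·8! = 80640.
So not adjacent: 362880 − 80640 = 282240, probability 282240/362880 = 7/9.

7/9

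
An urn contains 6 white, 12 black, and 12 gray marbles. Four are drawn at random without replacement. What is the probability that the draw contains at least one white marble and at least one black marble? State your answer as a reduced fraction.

There are C(30,4) = 27405 possible draws.
By inclusion-exclusion on the complements, draws missing all white or all black: C(24,4) + C(18,4) − C(12,4) = 10626 + 3060 − 495 = 13191.
So draws with at least one of each: 27405 − 13191 = 14214, probability 14214/27405 = 4738/9135.

4738/9135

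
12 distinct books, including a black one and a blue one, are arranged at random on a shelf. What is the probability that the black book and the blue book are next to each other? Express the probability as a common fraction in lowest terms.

There are 12! = 479001600 arrangements.
Treat the black book and the blue book as a block: 11! arrangements of the blocks × 2 orders within the block = 2·39916800 = 79833600.
Probability = 79833600/479001600 = 1/6.

1/6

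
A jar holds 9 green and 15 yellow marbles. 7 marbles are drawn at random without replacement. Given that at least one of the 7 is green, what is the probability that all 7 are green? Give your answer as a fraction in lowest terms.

Work in counts. Selections with at least one green: C(24,7) − C(15,7) = 346104 − 6435 = 339669.
Of those, selections where all 7 are green: C(9,7) = 36.
Conditional probability = 36/339669 = 4/37741.

4/37741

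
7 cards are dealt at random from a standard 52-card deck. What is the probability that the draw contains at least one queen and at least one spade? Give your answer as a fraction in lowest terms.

There are C(52,7) = 133784560 possible draws.
By inclusion-exclusion on the complements, draws missing all queens or all spades: C(48,7) + C(39,7) − C(36,7) = 73629072 + 15380937 − 8347680 = 80662329.
So draws with at least one of each: 133784560 − 80662329 = 53122231, probability 53122231/133784560.

53122231/133784560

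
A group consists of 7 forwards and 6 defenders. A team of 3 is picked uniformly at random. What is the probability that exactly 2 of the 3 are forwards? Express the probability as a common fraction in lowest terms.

63/143

There are C(13,3) = 286 ways to choose 3 from 13.
Selections with exactly 2 forwards: choose 2 of the 7 forwards and 1 of the 6 defenders, C(7,2)·C(6,1) = 21·6 = 126.
Probability = 126/286 = 63/143.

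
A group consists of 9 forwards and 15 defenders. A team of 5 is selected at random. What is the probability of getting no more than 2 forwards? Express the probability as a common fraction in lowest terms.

377/506

There are C(24,5) = 42504 ways to choose the 5.
Favorable selections (no more than 2 forwards): C(9,0)·C(15,5) + C(9,1)·C(15,4) + C(9,2)·C(15,3) = 3003 + 12285 + 16380 = 31668.
Probability = 31668/42504 = 377/506.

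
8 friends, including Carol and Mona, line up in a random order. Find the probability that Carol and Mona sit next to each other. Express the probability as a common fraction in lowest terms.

1/4

There are 8! = 40320 arrangements.
Treat Carol and Mona as a block: 7! arrangements of the blocks × 2 orders within the block = 2·5040 = 10080.
Probability = 10080/40320 = 1/4.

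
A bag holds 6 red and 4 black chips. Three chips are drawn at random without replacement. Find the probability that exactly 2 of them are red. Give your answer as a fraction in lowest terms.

1/2

The sample space is all 3-subsets of the 10: C(10,3) = 120.
Selections with exactly 2 red: choose 2 of the 6 red and 1 of the 4 black, C(6,2)·C(4,1) = 15·4 = 60.
Probability = 60/120 = 1/2.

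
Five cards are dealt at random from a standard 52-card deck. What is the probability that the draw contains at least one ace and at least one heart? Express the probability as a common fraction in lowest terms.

229297/866320

There are C(52,5) = 2598960 possible draws.
By inclusion-exclusion on the complements, draws missing all aces or all hearts: C(48,5) + C(39,5) − C(36,5) = 1712304 + 575757 − 376992 = 1911069.
So draws with at least one of each: 2598960 − 1911069 = 687891, probability 687891/2598960 = 229297/866320.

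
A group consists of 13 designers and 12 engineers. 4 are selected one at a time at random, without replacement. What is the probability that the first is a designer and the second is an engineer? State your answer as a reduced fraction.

13/50

Multiply the conditional probabilities at each draw: 13/25 · 12/24 = 156/600 = 13/50.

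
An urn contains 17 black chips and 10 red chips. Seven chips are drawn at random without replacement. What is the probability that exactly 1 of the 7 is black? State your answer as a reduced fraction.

The sample space is all 7-subsets of the 27: C(27,7) = 888030.
Selections with exactly 1 black: choose 1 of the 17 black and 6 of the 10 red, C(17,1)·C(10,6) = 17·210 = 3570.
Probability = 3570/888030 = 119/29601.

119/29601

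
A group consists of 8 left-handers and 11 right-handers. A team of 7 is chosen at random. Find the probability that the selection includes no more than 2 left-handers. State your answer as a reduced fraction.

2827/8398

Total selections: C(19,7) = 50388.
Favorable selections (no more than 2 left-handers): C(8,0)·C(11,7) + C(8,1)·C(11,6) + C(8,2)·C(11,5) = 330 + 3696 + 12936 = 16962.
Probability = 16962/50388 = 2827/8398.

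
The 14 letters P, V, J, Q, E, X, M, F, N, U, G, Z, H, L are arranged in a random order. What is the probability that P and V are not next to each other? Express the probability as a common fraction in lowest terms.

6/7

There are 14! = 87178291200 arrangements.
Arrangements with P and V adjacent: 2·13! = 12454041600.
So not adjacent: 87178291200 − 12454041600 = 74724249600, probability 74724249600/87178291200 = 6/7.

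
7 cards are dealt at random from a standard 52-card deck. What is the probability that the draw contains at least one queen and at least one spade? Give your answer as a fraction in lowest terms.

There are C(52,7) = 133784560 possible draws.
By inclusion-exclusion on the complements, draws missing all queens or all spades: C(48,7) + C(39,7) − C(36,7) = 73629072 + 15380937 − 8347680 = 80662329.
So draws with at least one of each: 133784560 − 80662329 = 53122231, probability 53122231/133784560.

53122231/133784560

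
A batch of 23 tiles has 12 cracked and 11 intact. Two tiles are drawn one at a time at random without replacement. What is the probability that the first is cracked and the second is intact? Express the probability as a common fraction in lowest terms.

Multiply the conditional probabilities at each draw: 12/23 · 11/22 = 132/506 = 6/23.

6/23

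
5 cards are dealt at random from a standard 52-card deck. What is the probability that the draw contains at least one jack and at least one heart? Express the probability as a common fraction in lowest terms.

There are C(52,5) = 2598960 possible draws.
By inclusion-exclusion on the complements, draws missing all jacks or all hearts: C(48,5) + C(39,5) − C(36,5) = 1712304 + 575757 − 376992 = 1911069.
So draws with at least one of each: 2598960 − 1911069 = 687891, probability 687891/2598960 = 229297/866320.

229297/866320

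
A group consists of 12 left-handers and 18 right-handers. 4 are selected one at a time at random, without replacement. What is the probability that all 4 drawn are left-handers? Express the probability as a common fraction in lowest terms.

Multiply the conditional probabilities at each draw: 12/30 · 11/29 · 10/28 · 9/27 = 11880/657720 = 11/609.

11/609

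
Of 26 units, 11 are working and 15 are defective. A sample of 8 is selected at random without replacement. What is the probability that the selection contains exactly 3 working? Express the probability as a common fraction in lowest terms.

693/2185

Total number of selections: C(26,8) = 1562275.
Selections with exactly 3 working: choose 3 of the 11 working and 5 of the 15 defective, C(11,3)·C(15,5) = 165·3003 = 495495.
Probability = 495495/1562275 = 693/2185.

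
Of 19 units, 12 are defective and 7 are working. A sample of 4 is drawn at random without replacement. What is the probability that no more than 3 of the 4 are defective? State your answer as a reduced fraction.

Total selections: C(19,4) = 3876.
The complement is exactly 4 defective: C(12,4)·C(7,0) = 495.
Probability = 1 − 495/3876 = 3381/3876 = 1127/1292.

1127/1292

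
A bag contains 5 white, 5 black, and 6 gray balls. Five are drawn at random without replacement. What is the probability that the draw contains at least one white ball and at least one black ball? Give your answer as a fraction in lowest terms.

There are C(16,5) = 4368 possible draws.
By inclusion-exclusion on the complements, draws missing all white or all black: C(11,5) + C(11,5) − C(6,5) = 462 + 462 − 6 = 918.
So draws with at least one of each: 4368 − 918 = 3450, probability 3450/4368 = 575/728.

575/728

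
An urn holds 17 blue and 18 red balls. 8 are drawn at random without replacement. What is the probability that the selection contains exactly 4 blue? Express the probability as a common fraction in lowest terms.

3060/9889

There are C(35,8) = 23535820 ways to choose 8 from 35.
Selections with exactly 4 blue: choose 4 of the 17 blue and 4 of the 18 red, C(17,4)·C(18,4) = 2380·3060 = 7282800.
Probability = 7282800/23535820 = 3060/9889.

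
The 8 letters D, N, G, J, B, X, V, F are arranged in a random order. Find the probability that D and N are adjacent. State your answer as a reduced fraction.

There are 8! = 40320 arrangements.
Treat D and N as a block: 7! arrangements of the blocks × 2 orders within the block = 2·5040 = 10080.
Probability = 10080/40320 = 1/4.

1/4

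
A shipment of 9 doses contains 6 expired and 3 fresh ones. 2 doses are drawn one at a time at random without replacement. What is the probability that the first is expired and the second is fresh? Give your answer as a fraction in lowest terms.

1/4

Multiply the conditional probabilities at each draw: 6/9 · 3/8 = 18/72 = 1/4.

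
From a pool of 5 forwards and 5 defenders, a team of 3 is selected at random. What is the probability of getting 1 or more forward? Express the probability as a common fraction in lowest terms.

11/12

There are C(10,3) = 120 ways to choose the 3.
The complement is all 3 are defenders: C(5,3) = 10.
Probability = 1 − 10/120 = 110/120 = 11/12.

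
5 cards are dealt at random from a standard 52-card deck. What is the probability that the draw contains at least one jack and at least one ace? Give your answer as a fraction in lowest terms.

6509/64974

There are C(52,5) = 2598960 possible draws.
By inclusion-exclusion on the complements, draws missing all jacks or all aces: C(48,5) + C(48,5) − C(44,5) = 1712304 + 1712304 − 1086008 = 2338600.
So draws with at least one of each: 2598960 − 2338600 = 260360, probability 260360/2598960 = 6509/64974.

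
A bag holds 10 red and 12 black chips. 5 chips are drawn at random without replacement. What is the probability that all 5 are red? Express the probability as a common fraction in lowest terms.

2/209

There are C(22,5) = 26334 possible selections.
Selections with all red: C(10,5) = 252.
Probability = 252/26334 = 2/209.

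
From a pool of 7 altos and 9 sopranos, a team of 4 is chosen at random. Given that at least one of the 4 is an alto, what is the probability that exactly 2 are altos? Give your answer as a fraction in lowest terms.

54/121

Work in counts. Selections with at least one alto: C(16,4) − C(9,4) = 1820 − 126 = 1694.
Of those, selections where exactly 2 are altos: C(7,2)·C(9,2) = 21·36 = 756.
Conditional probability = 756/1694 = 54/121.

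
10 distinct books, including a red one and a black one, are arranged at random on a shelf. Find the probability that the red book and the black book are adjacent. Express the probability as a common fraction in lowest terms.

1/5

There are 10! = 3628800 arrangements.
Treat the red book and the black book as a block: 9! arrangements of the blocks × 2 orders within the block = 2·362880 = 725760.
Probability = 725760/3628800 = 1/5.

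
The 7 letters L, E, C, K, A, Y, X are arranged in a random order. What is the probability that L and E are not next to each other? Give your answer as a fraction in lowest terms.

5/7

There are 7! = 5040 arrangements.
Arrangements with L and E adjacent: 2·6! = 1440.
So not adjacent: 5040 − 1440 = 3600, probability 3600/5040 = 5/7.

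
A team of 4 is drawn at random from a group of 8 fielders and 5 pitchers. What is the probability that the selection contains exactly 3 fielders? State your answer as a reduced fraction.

56/143

There are C(13,4) = 715 ways to choose 4 from 13.
Selections with exactly 3 fielders: choose 3 of the 8 fielders and 1 of the 5 pitchers, C(8,3)·C(5,1) = 56·5 = 280.
Probability = 280/715 = 56/143.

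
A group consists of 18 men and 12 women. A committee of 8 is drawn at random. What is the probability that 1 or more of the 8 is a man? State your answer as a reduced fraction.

130054/130065

Total selections: C(30,8) = 5852925.
The complement is all 8 are women: C(12,8) = 495.
Probability = 1 − 495/5852925 = 5852430/5852925 = 130054/130065.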